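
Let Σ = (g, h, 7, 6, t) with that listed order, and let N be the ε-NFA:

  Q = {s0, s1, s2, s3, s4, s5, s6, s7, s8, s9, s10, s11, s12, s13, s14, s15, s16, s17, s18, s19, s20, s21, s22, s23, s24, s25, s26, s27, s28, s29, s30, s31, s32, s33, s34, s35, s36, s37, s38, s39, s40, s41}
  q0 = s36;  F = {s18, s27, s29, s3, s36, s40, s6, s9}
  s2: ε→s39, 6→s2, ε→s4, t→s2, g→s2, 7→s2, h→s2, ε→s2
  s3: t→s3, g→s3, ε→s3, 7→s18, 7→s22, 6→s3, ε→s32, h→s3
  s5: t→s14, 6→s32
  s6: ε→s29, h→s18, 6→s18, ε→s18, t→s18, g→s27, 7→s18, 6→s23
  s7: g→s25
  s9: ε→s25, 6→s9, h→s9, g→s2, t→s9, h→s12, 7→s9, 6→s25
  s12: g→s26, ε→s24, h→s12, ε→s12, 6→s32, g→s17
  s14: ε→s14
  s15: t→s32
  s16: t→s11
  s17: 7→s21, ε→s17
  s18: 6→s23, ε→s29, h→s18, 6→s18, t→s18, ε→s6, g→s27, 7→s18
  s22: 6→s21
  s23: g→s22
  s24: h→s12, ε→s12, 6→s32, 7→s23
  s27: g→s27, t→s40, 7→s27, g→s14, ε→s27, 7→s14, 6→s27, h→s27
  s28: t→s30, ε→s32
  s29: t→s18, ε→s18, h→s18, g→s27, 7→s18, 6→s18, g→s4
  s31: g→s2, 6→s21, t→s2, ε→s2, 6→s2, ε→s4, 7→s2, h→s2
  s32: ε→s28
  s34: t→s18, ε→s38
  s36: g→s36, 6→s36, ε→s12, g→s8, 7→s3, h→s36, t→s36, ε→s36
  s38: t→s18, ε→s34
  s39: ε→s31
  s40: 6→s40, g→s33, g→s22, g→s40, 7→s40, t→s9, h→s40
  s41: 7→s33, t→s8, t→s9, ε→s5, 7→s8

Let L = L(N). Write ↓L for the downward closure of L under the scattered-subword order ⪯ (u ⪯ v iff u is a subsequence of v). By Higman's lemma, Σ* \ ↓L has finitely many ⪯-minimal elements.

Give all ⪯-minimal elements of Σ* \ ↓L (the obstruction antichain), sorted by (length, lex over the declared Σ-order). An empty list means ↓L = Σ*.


|Q|=42, |F|=8, |δ|=111 (27 ε).
min D↑ (7 st, q0=0, F={6}): 0:g→0,h→0,7→1,6→0,t→0 1:g→1,h→1,7→2,6→1,t→1 2:g→3,h→2,7→2,6→2,t→2 3:g→3,h→3,7→3,6→3,t→4 4:g→4,h→4,7→4,6→4,t→5 5:g→6,h→5,7→5,6→5,t→5 6:g→6,h→6,7→6,6→6,t→6 [Hopcroft].
'77gttg': run [26, 24, 23, 20, 18, 16, 8] end={s17,s2,s21,s22,s26,s31,s39,s4} rej; 6/6 single-dels accept.
1 minimals (antichain).

A = [77gttg].


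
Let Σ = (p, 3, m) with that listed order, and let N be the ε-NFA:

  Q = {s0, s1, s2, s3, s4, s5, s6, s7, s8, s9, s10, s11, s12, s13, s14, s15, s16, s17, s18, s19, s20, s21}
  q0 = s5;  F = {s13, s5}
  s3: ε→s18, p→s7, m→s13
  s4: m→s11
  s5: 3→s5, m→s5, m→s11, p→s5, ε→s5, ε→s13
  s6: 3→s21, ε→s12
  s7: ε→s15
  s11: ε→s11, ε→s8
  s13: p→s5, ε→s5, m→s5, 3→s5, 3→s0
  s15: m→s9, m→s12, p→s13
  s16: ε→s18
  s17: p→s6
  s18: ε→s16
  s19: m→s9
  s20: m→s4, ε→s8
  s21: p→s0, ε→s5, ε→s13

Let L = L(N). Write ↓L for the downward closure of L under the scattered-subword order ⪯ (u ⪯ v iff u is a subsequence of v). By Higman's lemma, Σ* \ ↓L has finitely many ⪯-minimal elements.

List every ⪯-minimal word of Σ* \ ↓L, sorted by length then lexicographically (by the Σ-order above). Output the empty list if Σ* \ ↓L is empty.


|Q|=22, |F|=2, |δ|=32 (13 ε).
min D↑ (1 st, q0=0, F={}): 0:p→0,3→0,m→0 (ε-aug+det+¬).
L(D↑) = ∅; no obstructions.

A = [].


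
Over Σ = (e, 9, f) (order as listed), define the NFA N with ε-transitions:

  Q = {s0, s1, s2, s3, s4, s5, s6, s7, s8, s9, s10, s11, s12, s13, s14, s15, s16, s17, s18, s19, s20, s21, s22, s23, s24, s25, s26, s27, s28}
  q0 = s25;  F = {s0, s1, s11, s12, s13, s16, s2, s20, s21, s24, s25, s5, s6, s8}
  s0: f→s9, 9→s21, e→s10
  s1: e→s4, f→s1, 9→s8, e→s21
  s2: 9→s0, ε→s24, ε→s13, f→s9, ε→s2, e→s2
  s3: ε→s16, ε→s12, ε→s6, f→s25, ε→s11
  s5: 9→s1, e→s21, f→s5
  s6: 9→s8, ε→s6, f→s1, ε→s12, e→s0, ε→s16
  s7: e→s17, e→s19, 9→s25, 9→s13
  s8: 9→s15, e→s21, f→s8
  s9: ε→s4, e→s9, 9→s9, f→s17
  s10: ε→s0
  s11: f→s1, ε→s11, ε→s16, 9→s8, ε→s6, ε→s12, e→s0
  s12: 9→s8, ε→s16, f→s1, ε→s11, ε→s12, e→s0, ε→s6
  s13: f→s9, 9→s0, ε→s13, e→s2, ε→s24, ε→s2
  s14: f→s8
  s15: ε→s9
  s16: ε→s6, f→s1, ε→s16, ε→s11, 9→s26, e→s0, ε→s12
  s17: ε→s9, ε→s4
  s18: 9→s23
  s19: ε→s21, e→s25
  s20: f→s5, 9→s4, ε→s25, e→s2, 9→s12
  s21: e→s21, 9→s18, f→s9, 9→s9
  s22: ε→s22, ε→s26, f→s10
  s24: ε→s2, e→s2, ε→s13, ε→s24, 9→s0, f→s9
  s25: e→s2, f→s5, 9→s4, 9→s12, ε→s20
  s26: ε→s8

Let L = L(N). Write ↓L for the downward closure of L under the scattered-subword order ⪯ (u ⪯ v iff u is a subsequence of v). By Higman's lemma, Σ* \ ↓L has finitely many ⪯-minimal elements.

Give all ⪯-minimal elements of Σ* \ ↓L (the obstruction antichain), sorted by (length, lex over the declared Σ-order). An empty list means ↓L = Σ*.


A = [ef, 999, fe9].

|Q|=29, |F|=14, |δ|=97 (39 ε).
min D↑ (9 st, q0=0, F={5}): 0:e→1,9→2,f→3 1:e→1,9→4,f→5 2:e→4,9→6,f→7 3:e→8,9→7,f→3 4:e→4,9→8,f→5 5:e→5,9→5,f→5 6:e→8,9→5,f→6 7:e→8,9→6,f→7 8:e→8,9→5,f→5.
'ef': N↓-sim [22, 11, 3] end={s17,s4,s9} ∉↓L; 2/2 single-dels accept.
'999': N↓-sim [22, 16, 9, 6] end={s15,s17,s18,s23,s4,s9} — reject; 3/3 single-dels accept.
'fe9': N↓-sim [22, 10, 6, 5] end={s17,s18,s23,s4,s9} ∉↓L; 3/3 del acc.
3 obstructions.


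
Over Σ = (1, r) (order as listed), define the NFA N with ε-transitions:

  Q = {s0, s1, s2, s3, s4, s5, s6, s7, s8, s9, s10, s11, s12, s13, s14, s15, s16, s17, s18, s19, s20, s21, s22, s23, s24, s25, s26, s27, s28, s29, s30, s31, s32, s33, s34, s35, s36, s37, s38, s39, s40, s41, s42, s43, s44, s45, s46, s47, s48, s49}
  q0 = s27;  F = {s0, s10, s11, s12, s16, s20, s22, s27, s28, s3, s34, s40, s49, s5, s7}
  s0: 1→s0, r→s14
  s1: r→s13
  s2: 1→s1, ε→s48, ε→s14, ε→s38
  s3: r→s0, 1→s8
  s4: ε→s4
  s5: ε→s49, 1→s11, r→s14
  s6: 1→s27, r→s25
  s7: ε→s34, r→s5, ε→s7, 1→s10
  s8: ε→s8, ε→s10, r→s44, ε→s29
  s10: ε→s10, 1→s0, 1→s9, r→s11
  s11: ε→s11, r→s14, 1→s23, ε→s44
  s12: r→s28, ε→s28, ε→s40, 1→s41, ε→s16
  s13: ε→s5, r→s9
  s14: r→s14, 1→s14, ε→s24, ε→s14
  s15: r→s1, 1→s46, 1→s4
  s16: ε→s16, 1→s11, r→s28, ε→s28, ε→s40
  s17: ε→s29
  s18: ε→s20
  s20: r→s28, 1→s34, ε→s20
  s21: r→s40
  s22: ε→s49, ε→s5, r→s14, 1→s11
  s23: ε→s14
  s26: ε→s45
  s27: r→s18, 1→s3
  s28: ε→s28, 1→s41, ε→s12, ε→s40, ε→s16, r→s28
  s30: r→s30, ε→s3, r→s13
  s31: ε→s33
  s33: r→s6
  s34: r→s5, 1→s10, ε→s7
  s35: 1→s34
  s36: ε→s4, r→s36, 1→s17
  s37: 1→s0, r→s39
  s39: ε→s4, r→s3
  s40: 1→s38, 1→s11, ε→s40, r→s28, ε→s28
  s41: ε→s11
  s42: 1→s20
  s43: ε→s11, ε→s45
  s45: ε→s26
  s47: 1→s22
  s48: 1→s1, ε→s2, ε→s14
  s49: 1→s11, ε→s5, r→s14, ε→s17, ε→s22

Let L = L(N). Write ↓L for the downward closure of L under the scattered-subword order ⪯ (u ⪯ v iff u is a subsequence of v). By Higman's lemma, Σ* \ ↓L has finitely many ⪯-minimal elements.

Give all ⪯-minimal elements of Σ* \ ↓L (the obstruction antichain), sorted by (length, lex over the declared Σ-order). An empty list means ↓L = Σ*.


A = [1rr, 111r, 11r1, rr11, rr1r].

|Q|=50, |F|=15, |δ|=105 (49 ε).
min D↑ (10 st, q0=0, F={8}): 0:1→1,r→2 1:1→3,r→4 2:1→5,r→6 3:1→4,r→7 4:1→4,r→8 5:1→3,r→9 6:1→7,r→6 7:1→8,r→8 8:1→8,r→8 9:1→7,r→8.
'1rr': N↓-sim [26, 19, 11, 2] end={s14,s24} — reject; 3/3 deletions ∈↓L.
'111r': run [26, 19, 10, 5, 2] end={s14,s24} ∉↓L; 4/4 del acc.
'11r1': run [26, 19, 10, 5, 3] end={s14,s23,s24} — reject; 4/4 deletions ∈↓L.
'rr11': run [26, 23, 16, 7, 3] end={s14,s23,s24} rej; 4/4 deletions ∈↓L.
'rr1r': |S_i|=[26, 23, 16, 7, 2] end={s14,s24} — reject; 4/4 deletions ∈↓L.
5 minimals (antichain).


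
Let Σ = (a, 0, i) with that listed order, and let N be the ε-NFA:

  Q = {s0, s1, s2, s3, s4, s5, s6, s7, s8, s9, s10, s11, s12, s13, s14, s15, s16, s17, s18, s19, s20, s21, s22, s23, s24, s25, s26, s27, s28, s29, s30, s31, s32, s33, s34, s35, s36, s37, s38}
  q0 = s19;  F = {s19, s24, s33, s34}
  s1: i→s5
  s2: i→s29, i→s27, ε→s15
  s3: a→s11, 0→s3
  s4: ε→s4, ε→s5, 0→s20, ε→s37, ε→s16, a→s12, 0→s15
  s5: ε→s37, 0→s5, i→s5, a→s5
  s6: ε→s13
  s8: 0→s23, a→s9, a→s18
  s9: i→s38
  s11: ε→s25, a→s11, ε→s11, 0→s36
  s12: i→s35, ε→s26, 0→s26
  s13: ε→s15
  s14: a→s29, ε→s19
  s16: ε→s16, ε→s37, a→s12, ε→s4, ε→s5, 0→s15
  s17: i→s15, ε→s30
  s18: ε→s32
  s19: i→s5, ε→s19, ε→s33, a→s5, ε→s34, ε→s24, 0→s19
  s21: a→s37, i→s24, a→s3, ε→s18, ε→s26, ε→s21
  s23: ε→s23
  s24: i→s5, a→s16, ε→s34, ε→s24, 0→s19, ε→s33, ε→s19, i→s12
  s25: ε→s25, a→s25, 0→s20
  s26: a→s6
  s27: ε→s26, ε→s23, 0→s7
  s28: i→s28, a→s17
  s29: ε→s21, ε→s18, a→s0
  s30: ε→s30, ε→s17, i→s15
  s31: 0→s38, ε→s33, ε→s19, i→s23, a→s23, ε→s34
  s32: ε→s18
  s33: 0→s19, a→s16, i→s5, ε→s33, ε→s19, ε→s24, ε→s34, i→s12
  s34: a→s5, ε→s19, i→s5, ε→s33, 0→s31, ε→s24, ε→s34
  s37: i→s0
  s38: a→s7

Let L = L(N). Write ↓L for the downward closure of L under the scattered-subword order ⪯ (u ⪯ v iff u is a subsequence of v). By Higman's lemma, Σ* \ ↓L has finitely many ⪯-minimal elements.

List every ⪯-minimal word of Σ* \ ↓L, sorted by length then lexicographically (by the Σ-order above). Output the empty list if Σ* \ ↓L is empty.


min(Σ*\↓L) = [a, i].

|Q|=39, |F|=4, |δ|=102 (49 ε).
min D↑ (2 st, q0=0, F={1}): 0:a→1,0→0,i→1 1:a→1,0→1,i→1.
'a': |S_i|=[20, 14] end={s0,s12,s13,s15,s16,s20,s23,s26,s35,s37,s4,s5,…} ∉↓L; 1/1 single-dels accept.
'i': run [20, 10] end={s0,s12,s13,s15,s23,s26,s35,s37,s5,s6} rej; 1/1 single-dels accept.
2 words, ⪯-incomp.


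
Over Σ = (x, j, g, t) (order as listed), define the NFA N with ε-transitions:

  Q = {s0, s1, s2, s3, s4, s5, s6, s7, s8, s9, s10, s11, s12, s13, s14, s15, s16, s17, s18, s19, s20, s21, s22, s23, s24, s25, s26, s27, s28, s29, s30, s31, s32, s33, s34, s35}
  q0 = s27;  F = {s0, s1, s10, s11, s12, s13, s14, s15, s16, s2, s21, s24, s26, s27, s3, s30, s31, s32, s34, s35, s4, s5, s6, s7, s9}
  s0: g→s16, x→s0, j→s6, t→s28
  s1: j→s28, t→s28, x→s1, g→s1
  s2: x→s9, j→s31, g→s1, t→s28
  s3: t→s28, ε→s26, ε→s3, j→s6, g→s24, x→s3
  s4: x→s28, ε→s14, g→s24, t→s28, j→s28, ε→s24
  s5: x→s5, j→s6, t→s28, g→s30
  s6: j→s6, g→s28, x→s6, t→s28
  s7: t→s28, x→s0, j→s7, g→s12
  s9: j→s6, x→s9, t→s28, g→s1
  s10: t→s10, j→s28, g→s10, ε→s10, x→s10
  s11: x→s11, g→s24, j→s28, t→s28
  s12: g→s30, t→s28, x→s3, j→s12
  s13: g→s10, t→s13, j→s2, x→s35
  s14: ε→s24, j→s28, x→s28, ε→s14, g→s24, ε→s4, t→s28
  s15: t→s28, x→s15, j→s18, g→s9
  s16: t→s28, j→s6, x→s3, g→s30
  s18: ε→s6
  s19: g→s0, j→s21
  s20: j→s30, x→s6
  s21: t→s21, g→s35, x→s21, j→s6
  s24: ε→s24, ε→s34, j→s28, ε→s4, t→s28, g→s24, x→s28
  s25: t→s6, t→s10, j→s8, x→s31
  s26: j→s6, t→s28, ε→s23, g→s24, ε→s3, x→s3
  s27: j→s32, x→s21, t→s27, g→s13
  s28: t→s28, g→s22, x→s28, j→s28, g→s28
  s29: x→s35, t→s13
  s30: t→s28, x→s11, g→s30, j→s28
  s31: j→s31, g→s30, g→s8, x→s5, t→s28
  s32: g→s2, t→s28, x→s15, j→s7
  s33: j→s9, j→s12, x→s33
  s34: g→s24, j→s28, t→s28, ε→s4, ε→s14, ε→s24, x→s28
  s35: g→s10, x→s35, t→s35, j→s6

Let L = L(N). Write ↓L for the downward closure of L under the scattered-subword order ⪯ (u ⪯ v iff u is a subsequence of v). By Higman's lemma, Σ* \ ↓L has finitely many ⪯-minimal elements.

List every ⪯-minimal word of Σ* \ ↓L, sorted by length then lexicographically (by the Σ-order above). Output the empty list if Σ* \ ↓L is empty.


|Q|=36, |F|=25, |δ|=136 (17 ε).
min D↑ (22 st, q0=0, F={9}): 0:x→1,j→2,g→3,t→0 1:x→1,j→4,g→5,t→1 2:x→6,j→7,g→8,t→9 3:x→5,j→8,g→10,t→3 4:x→4,j→4,g→9,t→9 5:x→5,j→4,g→10,t→5 6:x→6,j→4,g→11,t→9 7:x→12,j→7,g→13,t→9 8:x→11,j→14,g→15,t→9 9:x→9,j→9,g→9,t→9 10:x→10,j→9,g→10,t→10 11:x→11,j→4,g→15,t→9 12:x→12,j→4,g→16,t→9 13:x→17,j→13,g→18,t→9 14:x→19,j→14,g→18,t→9 15:x→15,j→9,g→15,t→9 16:x→17,j→4,g→18,t→9 17:x→17,j→4,g→20,t→9 18:x→21,j→9,g→18,t→9 19:x→19,j→4,g→18,t→9 20:x→9,j→9,g→20,t→9 21:x→21,j→9,g→20,t→9.
'jt': N↓-sim [30, 25, 2] end={s22,s28} — reject; 2/2 single-dels accept.
'xjg': |S_i|=[30, 22, 4, 2] end={s22,s28} — reject; 3/3 del acc.
'ggj': |S_i|=[30, 23, 11, 2] end={s22,s28} ∉↓L; 3/3 single-dels accept.
'jjgxgx': N↓-sim [30, 25, 20, 15, 11, 6, 2] end={s22,s28} ∉↓L; 6/6 del acc.
4 obstructions.

Antichain: [jt, xjg, ggj, jjgxgx].


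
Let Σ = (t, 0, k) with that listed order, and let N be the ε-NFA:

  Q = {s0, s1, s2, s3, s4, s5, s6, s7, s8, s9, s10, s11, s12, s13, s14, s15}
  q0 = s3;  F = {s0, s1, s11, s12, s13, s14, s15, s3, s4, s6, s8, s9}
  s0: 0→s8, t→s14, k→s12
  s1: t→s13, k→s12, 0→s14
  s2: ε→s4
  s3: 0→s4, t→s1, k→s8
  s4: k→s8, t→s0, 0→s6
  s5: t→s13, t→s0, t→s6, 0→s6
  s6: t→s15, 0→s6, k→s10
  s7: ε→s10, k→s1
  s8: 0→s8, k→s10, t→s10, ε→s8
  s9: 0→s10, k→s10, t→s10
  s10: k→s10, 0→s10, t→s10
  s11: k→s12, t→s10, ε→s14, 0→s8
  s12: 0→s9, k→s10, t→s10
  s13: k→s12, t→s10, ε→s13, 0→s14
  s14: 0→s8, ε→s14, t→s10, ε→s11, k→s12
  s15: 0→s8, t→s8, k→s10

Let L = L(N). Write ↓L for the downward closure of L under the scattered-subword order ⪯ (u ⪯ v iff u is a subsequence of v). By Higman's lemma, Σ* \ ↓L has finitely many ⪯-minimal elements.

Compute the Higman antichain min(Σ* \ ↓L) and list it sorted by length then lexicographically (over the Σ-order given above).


|Q|=16, |F|=12, |δ|=51 (7 ε).
min D↑ (12 st, q0=0, F={9}): 0:t→1,0→2,k→3 1:t→4,0→5,k→6 2:t→7,0→8,k→3 3:t→9,0→3,k→9 4:t→9,0→5,k→6 5:t→9,0→3,k→6 6:t→9,0→10,k→9 7:t→5,0→3,k→6 8:t→11,0→8,k→9 9:t→9,0→9,k→9 10:t→9,0→9,k→9 11:t→3,0→3,k→9.
'kt': run [13, 4, 1] end={s10} ∉↓L; 2/2 del acc.
'kk': N↓-sim [13, 4, 1] end={s10} rej; 2/2 single-dels accept.
'ttt': N↓-sim [13, 10, 7, 1] end={s10} rej; 3/3 del acc.
't0t': run [13, 10, 6, 1] end={s10} — reject; 3/3 single-dels accept.
'00k': N↓-sim [13, 10, 5, 1] end={s10} — reject; 3/3 single-dels accept.
'tk00': |S_i|=[13, 10, 3, 2, 1] end={s10} rej; 4/4 deletions ∈↓L.
6 obstructions.

Antichain: [kt, kk, ttt, t0t, 00k, tk00].


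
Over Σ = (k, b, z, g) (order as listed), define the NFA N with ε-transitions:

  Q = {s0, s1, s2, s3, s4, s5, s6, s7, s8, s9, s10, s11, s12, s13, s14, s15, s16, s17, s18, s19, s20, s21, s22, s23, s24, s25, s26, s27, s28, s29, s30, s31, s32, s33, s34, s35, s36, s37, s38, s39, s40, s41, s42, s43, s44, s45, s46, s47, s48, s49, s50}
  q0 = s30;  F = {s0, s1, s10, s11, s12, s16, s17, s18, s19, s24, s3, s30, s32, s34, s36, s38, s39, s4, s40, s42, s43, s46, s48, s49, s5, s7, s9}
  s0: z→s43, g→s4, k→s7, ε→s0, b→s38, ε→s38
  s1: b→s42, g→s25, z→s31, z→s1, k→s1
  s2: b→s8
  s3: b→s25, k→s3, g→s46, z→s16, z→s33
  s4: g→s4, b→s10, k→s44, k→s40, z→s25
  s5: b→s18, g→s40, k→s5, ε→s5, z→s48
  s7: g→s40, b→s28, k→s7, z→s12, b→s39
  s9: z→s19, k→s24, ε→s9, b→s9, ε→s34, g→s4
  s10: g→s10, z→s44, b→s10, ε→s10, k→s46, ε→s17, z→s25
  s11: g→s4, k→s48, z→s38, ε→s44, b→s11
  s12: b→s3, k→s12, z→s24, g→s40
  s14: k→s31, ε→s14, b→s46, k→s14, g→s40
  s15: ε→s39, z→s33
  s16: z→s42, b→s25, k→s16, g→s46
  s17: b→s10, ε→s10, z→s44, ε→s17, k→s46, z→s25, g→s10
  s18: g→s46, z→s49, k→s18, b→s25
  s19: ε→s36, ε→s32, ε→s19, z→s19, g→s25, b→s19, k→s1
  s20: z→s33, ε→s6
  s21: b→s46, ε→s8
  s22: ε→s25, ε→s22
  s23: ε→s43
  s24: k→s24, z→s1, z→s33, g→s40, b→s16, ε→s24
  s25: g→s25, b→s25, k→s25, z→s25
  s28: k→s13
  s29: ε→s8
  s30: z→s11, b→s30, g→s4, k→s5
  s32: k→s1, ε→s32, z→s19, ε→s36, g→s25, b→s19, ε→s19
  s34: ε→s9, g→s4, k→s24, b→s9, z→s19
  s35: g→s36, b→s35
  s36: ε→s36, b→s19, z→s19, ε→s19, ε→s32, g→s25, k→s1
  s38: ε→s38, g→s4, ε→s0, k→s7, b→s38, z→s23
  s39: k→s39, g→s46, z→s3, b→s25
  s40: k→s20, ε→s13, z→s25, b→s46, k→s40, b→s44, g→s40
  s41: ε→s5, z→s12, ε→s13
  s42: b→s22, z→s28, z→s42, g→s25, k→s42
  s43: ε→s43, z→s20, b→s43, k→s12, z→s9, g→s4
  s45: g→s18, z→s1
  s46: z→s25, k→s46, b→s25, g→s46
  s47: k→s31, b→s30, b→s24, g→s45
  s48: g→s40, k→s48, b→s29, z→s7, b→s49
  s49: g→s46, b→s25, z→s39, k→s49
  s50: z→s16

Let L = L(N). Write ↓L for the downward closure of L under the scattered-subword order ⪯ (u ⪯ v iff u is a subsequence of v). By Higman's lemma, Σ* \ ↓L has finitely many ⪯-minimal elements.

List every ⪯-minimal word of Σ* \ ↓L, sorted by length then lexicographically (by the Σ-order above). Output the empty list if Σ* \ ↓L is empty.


Antichain: [gz, kbb, gbkb, zzzzzg].

|Q|=51, |F|=27, |δ|=178 (35 ε).
min D↑ (23 st, q0=0, F={9}): 0:k→1,b→0,z→2,g→3 1:k→1,b→4,z→5,g→6 2:k→5,b→2,z→7,g→3 3:k→6,b→8,z→9,g→3 4:k→4,b→9,z→10,g→11 5:k→5,b→10,z→12,g→6 6:k→6,b→11,z→9,g→6 7:k→12,b→7,z→13,g→3 8:k→11,b→8,z→9,g→8 9:k→9,b→9,z→9,g→9 10:k→10,b→9,z→14,g→11 11:k→11,b→9,z→9,g→11 12:k→12,b→14,z→15,g→6 13:k→15,b→13,z→16,g→3 14:k→14,b→9,z→17,g→11 15:k→15,b→17,z→18,g→6 16:k→18,b→16,z→19,g→3 17:k→17,b→9,z→20,g→11 18:k→18,b→20,z→21,g→6 19:k→21,b→19,z→19,g→9 20:k→20,b→9,z→22,g→11 21:k→21,b→22,z→21,g→9 22:k→22,b→9,z→22,g→9 (ε-aug+det+¬).
'gz': N↓-sim [39, 11, 3] end={s25,s33,s44} rej; 2/2 single-dels accept.
'kbb': run [39, 25, 15, 2] end={s22,s25} ∉↓L; 3/3 single-dels accept.
'gbkb': N↓-sim [39, 11, 5, 2, 1] end={s25} — reject; 4/4 deletions ∈↓L.
'zzzzzg': N↓-sim [39, 36, 31, 27, 23, 12, 1] end={s25} ∉↓L; 6/6 deletions ∈↓L.
4 words, ⪯-incomp.


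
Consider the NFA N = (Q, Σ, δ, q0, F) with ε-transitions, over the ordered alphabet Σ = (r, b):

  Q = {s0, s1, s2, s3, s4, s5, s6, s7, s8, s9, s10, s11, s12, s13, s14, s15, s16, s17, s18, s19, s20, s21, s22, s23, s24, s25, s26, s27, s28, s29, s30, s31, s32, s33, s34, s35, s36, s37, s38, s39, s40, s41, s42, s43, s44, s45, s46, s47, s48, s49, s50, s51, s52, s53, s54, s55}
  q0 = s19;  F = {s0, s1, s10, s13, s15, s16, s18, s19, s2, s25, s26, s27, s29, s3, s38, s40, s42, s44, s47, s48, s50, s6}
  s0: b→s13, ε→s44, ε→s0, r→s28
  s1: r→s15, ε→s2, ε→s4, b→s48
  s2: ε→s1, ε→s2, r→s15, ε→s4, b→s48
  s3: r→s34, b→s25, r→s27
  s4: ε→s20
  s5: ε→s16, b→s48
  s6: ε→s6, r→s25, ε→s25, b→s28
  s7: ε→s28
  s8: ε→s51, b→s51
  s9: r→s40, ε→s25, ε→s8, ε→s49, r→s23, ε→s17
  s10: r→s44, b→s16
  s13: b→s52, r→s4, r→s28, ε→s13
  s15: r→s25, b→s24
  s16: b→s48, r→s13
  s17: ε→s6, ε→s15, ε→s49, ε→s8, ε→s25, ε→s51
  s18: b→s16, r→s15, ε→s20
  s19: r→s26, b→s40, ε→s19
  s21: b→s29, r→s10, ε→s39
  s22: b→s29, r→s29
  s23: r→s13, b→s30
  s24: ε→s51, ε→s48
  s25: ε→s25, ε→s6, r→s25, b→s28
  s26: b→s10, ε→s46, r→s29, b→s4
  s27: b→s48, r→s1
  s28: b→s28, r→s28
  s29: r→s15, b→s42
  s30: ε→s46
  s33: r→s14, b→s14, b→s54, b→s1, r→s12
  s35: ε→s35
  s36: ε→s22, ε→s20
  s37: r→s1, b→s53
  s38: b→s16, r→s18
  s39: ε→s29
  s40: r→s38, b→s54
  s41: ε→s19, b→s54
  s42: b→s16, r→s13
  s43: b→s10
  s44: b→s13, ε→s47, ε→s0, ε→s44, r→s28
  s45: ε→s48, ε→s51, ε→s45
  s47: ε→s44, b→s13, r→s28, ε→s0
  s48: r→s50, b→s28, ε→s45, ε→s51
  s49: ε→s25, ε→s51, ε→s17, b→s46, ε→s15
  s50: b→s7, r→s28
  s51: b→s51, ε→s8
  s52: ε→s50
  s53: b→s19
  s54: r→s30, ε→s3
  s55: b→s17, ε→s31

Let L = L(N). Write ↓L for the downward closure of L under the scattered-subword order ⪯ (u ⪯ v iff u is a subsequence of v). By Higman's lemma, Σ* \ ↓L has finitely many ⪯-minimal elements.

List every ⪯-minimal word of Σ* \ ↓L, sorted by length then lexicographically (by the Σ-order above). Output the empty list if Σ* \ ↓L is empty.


Antichain: [rbrr, bbbb, rrrrb, rrrbb].

|Q|=56, |F|=22, |δ|=129 (56 ε).
min D↑ (19 st, q0=0, F={16}): 0:r→1,b→2 1:r→3,b→4 2:r→5,b→6 3:r→7,b→8 4:r→9,b→10 5:r→11,b→10 6:r→12,b→13 7:r→13,b→14 8:r→15,b→10 9:r→16,b→15 10:r→15,b→14 11:r→7,b→10 12:r→17,b→14 13:r→13,b→16 14:r→18,b→16 15:r→16,b→18 16:r→16,b→16 17:r→7,b→14 18:r→16,b→16.
'rbrr': |S_i|=[35, 31, 18, 10, 3] end={s20,s28,s4} ∉↓L; 4/4 deletions ∈↓L.
'bbbb': N↓-sim [35, 32, 24, 11, 4] end={s28,s51,s7,s8} ∉↓L; 4/4 del acc.
'rrrrb': N↓-sim [35, 31, 24, 15, 7, 2] end={s28,s7} — reject; 5/5 deletions ∈↓L.
'rrrbb': N↓-sim [35, 31, 24, 15, 9, 4] end={s28,s51,s7,s8} — reject; 5/5 single-dels accept.
4 words, ⪯-incomp.


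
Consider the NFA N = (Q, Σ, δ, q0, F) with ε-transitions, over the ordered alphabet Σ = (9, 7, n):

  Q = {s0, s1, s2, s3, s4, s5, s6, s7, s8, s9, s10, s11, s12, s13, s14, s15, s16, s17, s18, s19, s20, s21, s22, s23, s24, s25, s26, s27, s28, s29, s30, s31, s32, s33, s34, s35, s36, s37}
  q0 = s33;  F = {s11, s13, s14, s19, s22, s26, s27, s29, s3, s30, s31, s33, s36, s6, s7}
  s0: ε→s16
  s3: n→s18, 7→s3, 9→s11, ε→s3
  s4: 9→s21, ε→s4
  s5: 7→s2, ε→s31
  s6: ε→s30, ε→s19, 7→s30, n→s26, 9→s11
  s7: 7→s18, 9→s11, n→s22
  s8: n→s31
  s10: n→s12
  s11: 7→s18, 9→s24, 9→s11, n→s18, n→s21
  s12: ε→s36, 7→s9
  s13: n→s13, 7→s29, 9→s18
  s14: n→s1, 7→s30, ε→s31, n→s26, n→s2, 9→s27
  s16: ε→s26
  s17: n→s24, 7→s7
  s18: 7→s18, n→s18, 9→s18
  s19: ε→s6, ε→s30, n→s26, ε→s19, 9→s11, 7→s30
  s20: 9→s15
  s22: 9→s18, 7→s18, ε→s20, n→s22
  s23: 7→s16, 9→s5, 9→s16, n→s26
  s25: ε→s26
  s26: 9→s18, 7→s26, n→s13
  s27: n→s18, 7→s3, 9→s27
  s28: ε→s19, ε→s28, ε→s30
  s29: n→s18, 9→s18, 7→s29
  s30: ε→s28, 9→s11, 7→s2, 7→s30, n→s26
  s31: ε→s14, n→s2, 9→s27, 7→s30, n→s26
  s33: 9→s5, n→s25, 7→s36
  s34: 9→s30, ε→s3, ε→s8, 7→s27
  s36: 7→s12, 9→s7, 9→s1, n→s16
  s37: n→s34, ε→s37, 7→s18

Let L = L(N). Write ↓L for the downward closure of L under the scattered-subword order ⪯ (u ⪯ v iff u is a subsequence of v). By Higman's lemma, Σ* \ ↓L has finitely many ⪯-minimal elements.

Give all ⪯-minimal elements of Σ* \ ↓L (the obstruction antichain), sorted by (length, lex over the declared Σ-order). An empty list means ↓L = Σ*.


|Q|=38, |F|=15, |δ|=93 (22 ε).
min D↑ (13 st, q0=0, F={7}): 0:9→1,7→2,n→3 1:9→4,7→5,n→3 2:9→6,7→2,n→3 3:9→7,7→3,n→8 4:9→4,7→9,n→7 5:9→10,7→5,n→3 6:9→10,7→7,n→11 7:9→7,7→7,n→7 8:9→7,7→12,n→8 9:9→10,7→9,n→7 10:9→10,7→7,n→7 11:9→7,7→7,n→11 12:9→7,7→12,n→7.
'n9': |S_i|=[28, 12, 2] end={s15,s18} — reject; 2/2 single-dels accept.
'99n': N↓-sim [28, 22, 7, 2] end={s18,s21} rej; 3/3 single-dels accept.
'797': |S_i|=[28, 22, 9, 1] end={s18} — reject; 3/3 del acc.
'nn7n': |S_i|=[28, 12, 6, 2, 1] end={s18} — reject; 4/4 deletions ∈↓L.
4 words, ⪯-incomp.

Antichain: [n9, 99n, 797, nn7n].


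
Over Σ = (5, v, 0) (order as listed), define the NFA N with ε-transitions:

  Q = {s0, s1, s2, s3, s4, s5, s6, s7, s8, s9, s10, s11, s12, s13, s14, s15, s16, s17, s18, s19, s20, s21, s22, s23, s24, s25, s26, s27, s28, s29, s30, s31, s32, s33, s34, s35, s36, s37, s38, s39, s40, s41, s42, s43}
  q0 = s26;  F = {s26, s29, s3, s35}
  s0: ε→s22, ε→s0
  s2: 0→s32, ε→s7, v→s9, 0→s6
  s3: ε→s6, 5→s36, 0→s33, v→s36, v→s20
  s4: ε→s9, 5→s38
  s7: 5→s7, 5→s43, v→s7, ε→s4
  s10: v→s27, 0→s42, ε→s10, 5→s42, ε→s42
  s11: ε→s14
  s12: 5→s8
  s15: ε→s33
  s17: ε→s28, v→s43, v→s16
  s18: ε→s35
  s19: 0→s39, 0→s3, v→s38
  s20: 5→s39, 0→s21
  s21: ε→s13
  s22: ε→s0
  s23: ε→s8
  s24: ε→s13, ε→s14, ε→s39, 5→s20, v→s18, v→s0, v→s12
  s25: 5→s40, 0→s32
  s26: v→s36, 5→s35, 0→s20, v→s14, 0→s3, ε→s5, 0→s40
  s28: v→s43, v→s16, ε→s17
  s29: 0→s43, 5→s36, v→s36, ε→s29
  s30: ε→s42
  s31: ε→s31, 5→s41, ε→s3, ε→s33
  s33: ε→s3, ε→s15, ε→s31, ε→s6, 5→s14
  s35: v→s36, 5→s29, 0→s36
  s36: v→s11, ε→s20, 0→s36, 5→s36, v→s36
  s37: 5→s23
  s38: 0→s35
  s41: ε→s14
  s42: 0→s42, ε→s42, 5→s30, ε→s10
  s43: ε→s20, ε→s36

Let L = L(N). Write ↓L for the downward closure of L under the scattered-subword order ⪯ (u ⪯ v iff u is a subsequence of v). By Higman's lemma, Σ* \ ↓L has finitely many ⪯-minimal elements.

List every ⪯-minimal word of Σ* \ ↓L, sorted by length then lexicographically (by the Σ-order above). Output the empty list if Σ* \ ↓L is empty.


|Q|=44, |F|=4, |δ|=87 (35 ε).
min D↑ (5 st, q0=0, F={2}): 0:5→1,v→2,0→3 1:5→4,v→2,0→2 2:5→2,v→2,0→2 3:5→2,v→2,0→3 4:5→2,v→2,0→2 (ε-aug+det+¬).
'v': N↓-sim [19, 7] end={s11,s13,s14,s20,s21,s36,s39} ∉↓L; 1/1 single-dels accept.
'50': N↓-sim [19, 11, 8] end={s11,s13,s14,s20,s21,s36,s39,s43} rej; 2/2 single-dels accept.
'05': run [19, 15, 8] end={s11,s13,s14,s20,s21,s36,s39,s41} rej; 2/2 single-dels accept.
'555': N↓-sim [19, 11, 9, 7] end={s11,s13,s14,s20,s21,s36,s39} rej; 3/3 deletions ∈↓L.
4 words, ⪯-incomp.

Antichain: [v, 50, 05, 555].


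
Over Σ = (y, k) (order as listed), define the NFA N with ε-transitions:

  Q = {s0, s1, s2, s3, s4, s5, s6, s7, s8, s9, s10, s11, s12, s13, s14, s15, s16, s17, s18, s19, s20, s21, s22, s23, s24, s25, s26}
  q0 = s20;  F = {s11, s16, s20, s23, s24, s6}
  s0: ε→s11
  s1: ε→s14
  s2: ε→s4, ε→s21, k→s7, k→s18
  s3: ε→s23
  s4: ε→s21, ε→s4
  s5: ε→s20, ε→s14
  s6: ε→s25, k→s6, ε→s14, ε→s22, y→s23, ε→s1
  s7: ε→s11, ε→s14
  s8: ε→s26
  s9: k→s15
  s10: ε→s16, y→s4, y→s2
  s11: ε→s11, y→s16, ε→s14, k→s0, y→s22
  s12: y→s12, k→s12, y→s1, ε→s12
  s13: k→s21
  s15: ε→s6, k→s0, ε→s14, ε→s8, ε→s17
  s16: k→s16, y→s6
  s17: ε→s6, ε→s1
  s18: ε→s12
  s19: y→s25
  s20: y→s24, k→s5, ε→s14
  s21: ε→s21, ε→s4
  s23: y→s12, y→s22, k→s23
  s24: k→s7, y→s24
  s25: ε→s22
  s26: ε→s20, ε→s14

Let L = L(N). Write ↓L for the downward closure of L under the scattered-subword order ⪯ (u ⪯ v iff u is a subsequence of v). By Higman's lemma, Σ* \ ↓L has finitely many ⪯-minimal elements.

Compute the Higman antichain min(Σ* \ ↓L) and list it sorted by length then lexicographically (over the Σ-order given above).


|Q|=27, |F|=6, |δ|=58 (33 ε).
min D↑ (7 st, q0=0, F={6}): 0:y→1,k→0 1:y→1,k→2 2:y→3,k→2 3:y→4,k→3 4:y→5,k→4 5:y→6,k→5 6:y→6,k→6 [Hopcroft].
'ykyyyy': N↓-sim [14, 12, 11, 8, 7, 5, 4] end={s1,s12,s14,s22} rej; 6/6 single-dels accept.
1 minimals (antichain).

min(Σ*\↓L) = [ykyyyy].


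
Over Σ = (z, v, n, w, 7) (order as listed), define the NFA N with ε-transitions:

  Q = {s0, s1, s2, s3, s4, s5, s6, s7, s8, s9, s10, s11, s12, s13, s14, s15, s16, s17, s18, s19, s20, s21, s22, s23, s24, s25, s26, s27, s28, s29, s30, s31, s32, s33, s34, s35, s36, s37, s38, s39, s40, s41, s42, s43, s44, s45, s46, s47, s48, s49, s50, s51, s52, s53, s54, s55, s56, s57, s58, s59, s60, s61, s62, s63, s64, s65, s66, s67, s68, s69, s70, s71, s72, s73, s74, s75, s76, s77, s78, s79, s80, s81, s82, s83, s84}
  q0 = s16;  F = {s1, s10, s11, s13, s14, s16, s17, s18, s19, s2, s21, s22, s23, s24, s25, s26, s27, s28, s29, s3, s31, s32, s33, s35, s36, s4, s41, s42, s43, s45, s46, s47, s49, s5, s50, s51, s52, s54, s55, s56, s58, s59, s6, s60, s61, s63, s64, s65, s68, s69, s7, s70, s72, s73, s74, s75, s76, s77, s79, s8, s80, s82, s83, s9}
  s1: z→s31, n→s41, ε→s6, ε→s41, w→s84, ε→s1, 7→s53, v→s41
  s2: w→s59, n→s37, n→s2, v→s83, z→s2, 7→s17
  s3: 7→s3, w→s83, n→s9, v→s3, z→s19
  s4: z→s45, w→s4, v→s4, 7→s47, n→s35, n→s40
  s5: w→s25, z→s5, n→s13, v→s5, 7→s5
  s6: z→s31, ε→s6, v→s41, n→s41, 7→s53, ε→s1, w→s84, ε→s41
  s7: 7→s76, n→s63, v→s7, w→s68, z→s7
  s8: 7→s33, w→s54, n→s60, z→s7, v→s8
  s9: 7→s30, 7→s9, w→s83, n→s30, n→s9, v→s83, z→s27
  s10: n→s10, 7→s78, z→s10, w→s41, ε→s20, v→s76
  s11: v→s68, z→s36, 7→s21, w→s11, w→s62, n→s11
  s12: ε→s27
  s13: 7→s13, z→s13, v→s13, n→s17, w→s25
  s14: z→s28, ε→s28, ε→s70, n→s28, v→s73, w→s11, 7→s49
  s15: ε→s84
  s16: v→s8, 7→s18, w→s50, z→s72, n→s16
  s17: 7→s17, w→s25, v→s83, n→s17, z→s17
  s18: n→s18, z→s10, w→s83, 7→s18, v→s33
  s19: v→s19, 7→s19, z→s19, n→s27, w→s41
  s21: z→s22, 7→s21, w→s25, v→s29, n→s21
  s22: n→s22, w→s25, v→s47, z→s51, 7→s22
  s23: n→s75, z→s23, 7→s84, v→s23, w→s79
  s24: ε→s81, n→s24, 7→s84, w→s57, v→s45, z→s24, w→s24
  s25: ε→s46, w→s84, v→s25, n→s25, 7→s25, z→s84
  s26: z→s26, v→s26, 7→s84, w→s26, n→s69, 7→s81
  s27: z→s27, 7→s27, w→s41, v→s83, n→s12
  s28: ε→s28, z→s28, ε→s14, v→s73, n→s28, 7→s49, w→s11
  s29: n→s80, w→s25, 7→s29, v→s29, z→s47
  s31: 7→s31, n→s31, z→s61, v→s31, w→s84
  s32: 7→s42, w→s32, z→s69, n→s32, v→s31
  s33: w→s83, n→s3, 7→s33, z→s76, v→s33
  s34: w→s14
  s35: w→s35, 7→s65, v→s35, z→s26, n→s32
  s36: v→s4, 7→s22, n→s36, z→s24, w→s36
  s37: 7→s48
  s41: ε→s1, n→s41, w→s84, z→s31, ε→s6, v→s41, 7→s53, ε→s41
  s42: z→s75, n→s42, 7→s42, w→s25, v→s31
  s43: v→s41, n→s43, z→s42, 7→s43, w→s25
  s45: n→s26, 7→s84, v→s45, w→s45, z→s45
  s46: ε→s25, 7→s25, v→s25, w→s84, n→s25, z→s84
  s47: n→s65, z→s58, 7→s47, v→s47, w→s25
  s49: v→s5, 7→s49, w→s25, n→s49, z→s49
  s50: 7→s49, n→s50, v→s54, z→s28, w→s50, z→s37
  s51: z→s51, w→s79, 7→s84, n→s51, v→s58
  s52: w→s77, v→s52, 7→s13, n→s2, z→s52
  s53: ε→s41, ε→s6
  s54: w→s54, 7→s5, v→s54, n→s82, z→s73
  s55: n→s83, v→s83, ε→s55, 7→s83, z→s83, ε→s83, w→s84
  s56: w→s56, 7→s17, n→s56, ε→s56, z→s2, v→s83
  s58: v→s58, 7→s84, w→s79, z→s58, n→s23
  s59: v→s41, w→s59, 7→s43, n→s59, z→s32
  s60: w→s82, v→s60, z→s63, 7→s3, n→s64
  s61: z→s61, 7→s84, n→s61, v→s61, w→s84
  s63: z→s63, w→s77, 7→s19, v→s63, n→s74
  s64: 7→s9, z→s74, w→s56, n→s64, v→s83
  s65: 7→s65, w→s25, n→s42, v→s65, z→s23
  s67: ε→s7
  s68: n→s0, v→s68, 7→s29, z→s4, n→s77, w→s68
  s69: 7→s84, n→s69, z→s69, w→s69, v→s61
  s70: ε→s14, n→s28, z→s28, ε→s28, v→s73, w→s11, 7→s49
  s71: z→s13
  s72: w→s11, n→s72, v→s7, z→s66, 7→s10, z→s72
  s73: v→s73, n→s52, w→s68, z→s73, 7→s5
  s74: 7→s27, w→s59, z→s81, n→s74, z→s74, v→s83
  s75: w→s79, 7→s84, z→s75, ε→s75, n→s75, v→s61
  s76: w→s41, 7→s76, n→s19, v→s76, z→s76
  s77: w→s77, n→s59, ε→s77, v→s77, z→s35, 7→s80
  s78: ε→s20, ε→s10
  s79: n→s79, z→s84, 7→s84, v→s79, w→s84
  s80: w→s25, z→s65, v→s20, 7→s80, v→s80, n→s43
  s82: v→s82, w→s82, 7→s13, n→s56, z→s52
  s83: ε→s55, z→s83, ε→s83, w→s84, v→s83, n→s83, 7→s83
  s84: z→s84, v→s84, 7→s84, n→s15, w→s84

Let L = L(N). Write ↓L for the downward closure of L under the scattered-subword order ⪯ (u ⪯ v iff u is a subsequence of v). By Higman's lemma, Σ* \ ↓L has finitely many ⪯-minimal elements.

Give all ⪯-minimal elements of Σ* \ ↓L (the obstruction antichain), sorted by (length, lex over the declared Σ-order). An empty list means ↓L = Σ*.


|Q|=85, |F|=64, |δ|=373 (33 ε).
min D↑ (59 st, q0=0, F={26}): 0:z→1,v→2,n→0,w→3,7→4 1:z→1,v→5,n→1,w→6,7→7 2:z→5,v→2,n→8,w→9,7→10 3:z→11,v→9,n→3,w→3,7→12 4:z→7,v→10,n→4,w→13,7→4 5:z→5,v→5,n→14,w→15,7→16 6:z→17,v→15,n→6,w→6,7→18 7:z→7,v→16,n→7,w→19,7→7 8:z→14,v→8,n→20,w→21,7→22 9:z→23,v→9,n→21,w→9,7→24 10:z→16,v→10,n→22,w→13,7→10 11:z→11,v→23,n→11,w→6,7→12 12:z→12,v→24,n→12,w→25,7→12 13:z→13,v→13,n→13,w→26,7→13 14:z→14,v→14,n→27,w→28,7→29 15:z→30,v→15,n→28,w→15,7→31 16:z→16,v→16,n→29,w→19,7→16 17:z→32,v→30,n→17,w→17,7→33 18:z→33,v→31,n→18,w→25,7→18 19:z→34,v→19,n→19,w→26,7→19 20:z→27,v→13,n→20,w→35,7→36 21:z→37,v→21,n→35,w→21,7→38 22:z→29,v→22,n→36,w→13,7→22 23:z→23,v→23,n→37,w→15,7→24 24:z→24,v→24,n→38,w→25,7→24 25:z→26,v→25,n→25,w→26,7→25 26:z→26,v→26,n→26,w→26,7→26 27:z→27,v→13,n→27,w→39,7→40 28:z→41,v→28,n→39,w→28,7→42 29:z→29,v→29,n→40,w→19,7→29 30:z→43,v→30,n→41,w→30,7→44 31:z→44,v→31,n→42,w→25,7→31 32:z→32,v→43,n→32,w→32,7→26 33:z→45,v→44,n→33,w→25,7→33 34:z→46,v→34,n→34,w→26,7→34 35:z→47,v→13,n→35,w→35,7→48 36:z→40,v→13,n→36,w→13,7→36 37:z→37,v→37,n→47,w→28,7→38 38:z→38,v→38,n→48,w→25,7→38 39:z→49,v→19,n→39,w→39,7→50 40:z→40,v→13,n→40,w→19,7→40 41:z→51,v→41,n→49,w→41,7→52 42:z→52,v→42,n→50,w→25,7→42 43:z→43,v→43,n→51,w→43,7→26 44:z→53,v→44,n→52,w→25,7→44 45:z→45,v→53,n→45,w→54,7→26 46:z→46,v→46,n→46,w→26,7→26 47:z→47,v→13,n→47,w→39,7→48 48:z→48,v→13,n→48,w→25,7→48 49:z→55,v→34,n→49,w→49,7→56 50:z→56,v→19,n→50,w→25,7→50 51:z→51,v→51,n→55,w→51,7→26 52:z→57,v→52,n→56,w→25,7→52 53:z→53,v→53,n→57,w→54,7→26 54:z→26,v→54,n→54,w→26,7→26 55:z→55,v→46,n→55,w→55,7→26 56:z→58,v→34,n→56,w→25,7→56 57:z→57,v→57,n→58,w→54,7→26 58:z→58,v→46,n→58,w→54,7→26.
'7ww': run [79, 43, 13, 2] end={s15,s84} rej; 3/3 deletions ∈↓L.
'w7wz': N↓-sim [79, 59, 32, 5, 2] end={s15,s84} rej; 4/4 del acc.
'zwzz7': run [79, 66, 41, 26, 14, 3] end={s15,s81,s84} rej; 5/5 single-dels accept.
'vnnvw': N↓-sim [79, 60, 47, 31, 13, 2] end={s15,s84} rej; 5/5 del acc.
4 minimals (antichain).

min(Σ*\↓L) = [7ww, w7wz, zwzz7, vnnvw].


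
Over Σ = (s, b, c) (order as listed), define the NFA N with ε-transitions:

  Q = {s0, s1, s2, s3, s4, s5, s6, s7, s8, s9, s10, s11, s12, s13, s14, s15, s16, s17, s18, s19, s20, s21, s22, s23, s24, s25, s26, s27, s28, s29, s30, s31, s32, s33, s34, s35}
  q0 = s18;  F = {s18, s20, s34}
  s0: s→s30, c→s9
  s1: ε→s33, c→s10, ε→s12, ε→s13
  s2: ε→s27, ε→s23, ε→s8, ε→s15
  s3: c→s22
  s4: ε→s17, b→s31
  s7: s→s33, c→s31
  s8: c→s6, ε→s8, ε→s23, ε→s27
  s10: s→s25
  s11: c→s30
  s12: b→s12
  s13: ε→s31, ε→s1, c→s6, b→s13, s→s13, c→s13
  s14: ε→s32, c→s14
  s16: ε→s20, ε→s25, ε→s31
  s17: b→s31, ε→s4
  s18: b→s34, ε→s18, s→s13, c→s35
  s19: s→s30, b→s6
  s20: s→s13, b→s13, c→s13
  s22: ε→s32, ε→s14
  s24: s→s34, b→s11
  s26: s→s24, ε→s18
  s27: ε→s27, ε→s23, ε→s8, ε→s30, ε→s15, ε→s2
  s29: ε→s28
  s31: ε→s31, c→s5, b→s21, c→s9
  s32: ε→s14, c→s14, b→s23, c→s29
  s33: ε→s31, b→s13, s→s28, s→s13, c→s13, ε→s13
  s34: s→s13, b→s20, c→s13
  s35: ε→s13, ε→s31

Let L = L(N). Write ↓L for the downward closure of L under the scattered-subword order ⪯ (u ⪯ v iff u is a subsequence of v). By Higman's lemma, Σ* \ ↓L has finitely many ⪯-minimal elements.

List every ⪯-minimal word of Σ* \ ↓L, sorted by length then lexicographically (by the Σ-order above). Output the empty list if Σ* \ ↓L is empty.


A = [s, c, bbb].

|Q|=36, |F|=3, |δ|=76 (35 ε).
min D↑ (4 st, q0=0, F={1}): 0:s→1,b→2,c→1 1:s→1,b→1,c→1 2:s→1,b→3,c→1 3:s→1,b→1,c→1 [Hopcroft].
's': N↓-sim [16, 12] end={s1,s10,s12,s13,s21,s25,s28,s31,s33,s5,s6,s9} — reject; 1/1 del acc.
'c': run [16, 13] end={s1,s10,s12,s13,s21,s25,s28,s31,s33,s35,s5,s6,…} — reject; 1/1 deletions ∈↓L.
'bbb': run [16, 14, 13, 12] end={s1,s10,s12,s13,s21,s25,s28,s31,s33,s5,s6,s9} — reject; 3/3 deletions ∈↓L.
3 words, ⪯-incomp.


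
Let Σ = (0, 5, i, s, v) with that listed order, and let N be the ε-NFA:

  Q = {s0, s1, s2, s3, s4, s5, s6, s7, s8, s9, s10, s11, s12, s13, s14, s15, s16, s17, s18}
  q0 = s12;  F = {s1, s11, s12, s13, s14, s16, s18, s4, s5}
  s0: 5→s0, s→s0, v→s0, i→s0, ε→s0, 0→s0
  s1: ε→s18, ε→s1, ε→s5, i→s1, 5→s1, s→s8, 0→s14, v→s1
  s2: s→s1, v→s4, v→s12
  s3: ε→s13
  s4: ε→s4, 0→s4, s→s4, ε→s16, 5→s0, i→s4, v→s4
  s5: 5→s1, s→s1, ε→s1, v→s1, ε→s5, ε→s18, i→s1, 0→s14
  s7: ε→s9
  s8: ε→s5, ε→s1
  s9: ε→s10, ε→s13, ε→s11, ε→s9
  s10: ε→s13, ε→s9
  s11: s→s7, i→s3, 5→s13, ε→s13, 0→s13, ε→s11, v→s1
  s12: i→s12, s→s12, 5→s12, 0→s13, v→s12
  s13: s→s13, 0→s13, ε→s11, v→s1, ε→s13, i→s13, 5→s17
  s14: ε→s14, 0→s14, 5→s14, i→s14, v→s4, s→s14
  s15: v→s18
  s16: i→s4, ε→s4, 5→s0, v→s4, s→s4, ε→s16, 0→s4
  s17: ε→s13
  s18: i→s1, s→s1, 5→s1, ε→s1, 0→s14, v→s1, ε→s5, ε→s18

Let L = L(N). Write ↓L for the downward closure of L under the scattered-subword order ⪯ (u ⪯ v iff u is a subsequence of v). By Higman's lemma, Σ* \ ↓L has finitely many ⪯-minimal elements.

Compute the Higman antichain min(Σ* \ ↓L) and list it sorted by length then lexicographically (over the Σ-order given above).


|Q|=19, |F|=9, |δ|=84 (30 ε).
min D↑ (6 st, q0=0, F={5}): 0:0→1,5→0,i→0,s→0,v→0 1:0→1,5→1,i→1,s→1,v→2 2:0→3,5→2,i→2,s→2,v→2 3:0→3,5→3,i→3,s→3,v→4 4:0→4,5→5,i→4,s→4,v→4 5:0→5,5→5,i→5,s→5,v→5 [Hopcroft].
'0v0v5': N↓-sim [16, 15, 8, 4, 3, 1] end={s0} — reject; 5/5 single-dels accept.
1 obstructions.

min(Σ*\↓L) = [0v0v5].


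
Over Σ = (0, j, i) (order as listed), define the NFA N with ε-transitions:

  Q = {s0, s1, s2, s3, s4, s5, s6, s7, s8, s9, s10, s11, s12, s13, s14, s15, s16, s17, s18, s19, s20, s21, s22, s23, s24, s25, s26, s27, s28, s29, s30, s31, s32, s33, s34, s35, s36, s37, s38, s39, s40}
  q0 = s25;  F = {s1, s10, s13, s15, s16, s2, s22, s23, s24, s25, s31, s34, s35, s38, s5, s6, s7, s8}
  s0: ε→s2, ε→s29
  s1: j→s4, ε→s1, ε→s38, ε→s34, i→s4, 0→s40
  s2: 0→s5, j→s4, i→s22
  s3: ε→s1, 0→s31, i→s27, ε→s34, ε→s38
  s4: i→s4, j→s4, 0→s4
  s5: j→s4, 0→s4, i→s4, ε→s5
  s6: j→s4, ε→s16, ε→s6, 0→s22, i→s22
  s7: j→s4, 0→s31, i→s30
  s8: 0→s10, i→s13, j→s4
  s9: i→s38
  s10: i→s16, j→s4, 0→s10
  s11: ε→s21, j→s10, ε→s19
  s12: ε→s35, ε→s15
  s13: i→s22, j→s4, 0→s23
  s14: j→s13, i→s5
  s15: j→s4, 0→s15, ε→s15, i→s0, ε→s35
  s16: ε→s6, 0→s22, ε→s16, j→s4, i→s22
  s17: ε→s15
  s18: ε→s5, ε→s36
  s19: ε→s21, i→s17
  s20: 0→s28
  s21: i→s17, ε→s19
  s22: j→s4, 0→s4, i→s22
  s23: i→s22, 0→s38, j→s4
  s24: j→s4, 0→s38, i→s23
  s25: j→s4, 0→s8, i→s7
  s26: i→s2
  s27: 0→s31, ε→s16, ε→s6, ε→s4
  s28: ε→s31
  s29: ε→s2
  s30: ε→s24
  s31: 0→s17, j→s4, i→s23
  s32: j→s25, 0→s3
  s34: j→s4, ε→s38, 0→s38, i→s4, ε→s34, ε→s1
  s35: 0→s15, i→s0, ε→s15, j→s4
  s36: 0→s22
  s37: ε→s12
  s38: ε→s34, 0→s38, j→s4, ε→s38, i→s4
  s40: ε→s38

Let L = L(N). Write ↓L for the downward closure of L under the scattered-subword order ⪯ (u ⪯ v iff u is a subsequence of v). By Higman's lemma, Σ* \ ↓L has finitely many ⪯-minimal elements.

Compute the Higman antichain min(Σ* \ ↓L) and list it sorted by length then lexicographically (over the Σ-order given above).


Antichain: [j, 0ii0, ii0i, 00i00, 0i00i, iiii0].

|Q|=41, |F|=18, |δ|=109 (38 ε).
min D↑ (15 st, q0=0, F={2}): 0:0→1,j→2,i→3 1:0→4,j→2,i→5 2:0→2,j→2,i→2 3:0→6,j→2,i→7 4:0→4,j→2,i→8 5:0→9,j→2,i→10 6:0→11,j→2,i→9 7:0→12,j→2,i→9 8:0→10,j→2,i→10 9:0→12,j→2,i→10 10:0→2,j→2,i→10 11:0→11,j→2,i→13 12:0→12,j→2,i→2 13:0→14,j→2,i→10 14:0→2,j→2,i→2 [Hopcroft].
'j': |S_i|=[24, 1] end={s4} — reject; 1/1 single-dels accept.
'0ii0': N↓-sim [24, 20, 14, 2, 1] end={s4} — reject; 4/4 deletions ∈↓L.
'ii0i': N↓-sim [24, 21, 13, 6, 1] end={s4} — reject; 4/4 del acc.
'00i00': run [24, 20, 17, 8, 3, 1] end={s4} — reject; 5/5 del acc.
'0i00i': run [24, 20, 14, 8, 5, 1] end={s4} — reject; 5/5 single-dels accept.
'iiii0': |S_i|=[24, 21, 13, 7, 2, 1] end={s4} rej; 5/5 deletions ∈↓L.
6 minimals (antichain).
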